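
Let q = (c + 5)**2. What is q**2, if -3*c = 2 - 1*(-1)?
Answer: 256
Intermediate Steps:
c = -1 (c = -(2 - 1*(-1))/3 = -(2 + 1)/3 = -1/3*3 = -1)
q = 16 (q = (-1 + 5)**2 = 4**2 = 16)
q**2 = 16**2 = 256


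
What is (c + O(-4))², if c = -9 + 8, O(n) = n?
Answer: 25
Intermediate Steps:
c = -1
(c + O(-4))² = (-1 - 4)² = (-5)² = 25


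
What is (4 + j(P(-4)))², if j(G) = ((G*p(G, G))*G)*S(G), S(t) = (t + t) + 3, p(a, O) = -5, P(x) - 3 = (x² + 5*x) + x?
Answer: 772641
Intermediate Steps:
P(x) = 3 + x² + 6*x (P(x) = 3 + ((x² + 5*x) + x) = 3 + (x² + 6*x) = 3 + x² + 6*x)
S(t) = 3 + 2*t (S(t) = 2*t + 3 = 3 + 2*t)
j(G) = -5*G²*(3 + 2*G) (j(G) = ((G*(-5))*G)*(3 + 2*G) = ((-5*G)*G)*(3 + 2*G) = (-5*G²)*(3 + 2*G) = -5*G²*(3 + 2*G))
(4 + j(P(-4)))² = (4 + (3 + (-4)² + 6*(-4))²*(-15 - 10*(3 + (-4)² + 6*(-4))))² = (4 + (3 + 16 - 24)²*(-15 - 10*(3 + 16 - 24)))² = (4 + (-5)²*(-15 - 10*(-5)))² = (4 + 25*(-15 + 50))² = (4 + 25*35)² = (4 + 875)² = 879² = 772641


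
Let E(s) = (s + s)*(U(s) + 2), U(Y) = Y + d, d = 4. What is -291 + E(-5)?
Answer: -301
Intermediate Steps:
U(Y) = 4 + Y (U(Y) = Y + 4 = 4 + Y)
E(s) = 2*s*(6 + s) (E(s) = (s + s)*((4 + s) + 2) = (2*s)*(6 + s) = 2*s*(6 + s))
-291 + E(-5) = -291 + 2*(-5)*(6 - 5) = -291 + 2*(-5)*1 = -291 - 10 = -301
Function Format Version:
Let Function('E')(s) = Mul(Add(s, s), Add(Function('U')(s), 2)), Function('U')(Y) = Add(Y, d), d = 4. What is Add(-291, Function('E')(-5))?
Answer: -301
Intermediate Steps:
Function('U')(Y) = Add(4, Y) (Function('U')(Y) = Add(Y, 4) = Add(4, Y))
Function('E')(s) = Mul(2, s, Add(6, s)) (Function('E')(s) = Mul(Add(s, s), Add(Add(4, s), 2)) = Mul(Mul(2, s), Add(6, s)) = Mul(2, s, Add(6, s)))
Add(-291, Function('E')(-5)) = Add(-291, Mul(2, -5, Add(6, -5))) = Add(-291, Mul(2, -5, 1)) = Add(-291, -10) = -301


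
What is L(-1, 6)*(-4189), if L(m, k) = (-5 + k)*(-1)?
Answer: 4189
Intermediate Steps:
L(m, k) = 5 - k
L(-1, 6)*(-4189) = (5 - 1*6)*(-4189) = (5 - 6)*(-4189) = -1*(-4189) = 4189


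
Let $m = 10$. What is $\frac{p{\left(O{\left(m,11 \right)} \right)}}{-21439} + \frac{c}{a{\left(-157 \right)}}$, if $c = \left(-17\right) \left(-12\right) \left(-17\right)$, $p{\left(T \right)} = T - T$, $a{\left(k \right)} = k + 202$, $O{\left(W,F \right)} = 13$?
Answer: $- \frac{1156}{15} \approx -77.067$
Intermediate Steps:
$a{\left(k \right)} = 202 + k$
$p{\left(T \right)} = 0$
$c = -3468$ ($c = 204 \left(-17\right) = -3468$)
$\frac{p{\left(O{\left(m,11 \right)} \right)}}{-21439} + \frac{c}{a{\left(-157 \right)}} = \frac{0}{-21439} - \frac{3468}{202 - 157} = 0 \left(- \frac{1}{21439}\right) - \frac{3468}{45} = 0 - \frac{1156}{15} = - \frac{1156}{15}$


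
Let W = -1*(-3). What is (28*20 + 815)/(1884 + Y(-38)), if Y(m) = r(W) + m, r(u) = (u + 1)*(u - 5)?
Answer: 1375/1838 ≈ 0.74810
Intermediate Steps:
W = 3
r(u) = (1 + u)*(-5 + u)
Y(m) = -8 + m (Y(m) = (-5 + 3² - 4*3) + m = (-5 + 9 - 12) + m = -8 + m)
(28*20 + 815)/(1884 + Y(-38)) = (28*20 + 815)/(1884 + (-8 - 38)) = (560 + 815)/(1884 - 46) = 1375/1838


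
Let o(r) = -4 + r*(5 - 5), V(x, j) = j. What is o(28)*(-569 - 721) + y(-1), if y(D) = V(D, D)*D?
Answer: 5161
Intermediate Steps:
o(r) = -4 (o(r) = -4 + r*0 = -4 + 0 = -4)
y(D) = D**2 (y(D) = D*D = D**2)
o(28)*(-569 - 721) + y(-1) = -4*(-569 - 721) + (-1)**2 = -4*(-1290) + 1 = 5160 + 1 = 5161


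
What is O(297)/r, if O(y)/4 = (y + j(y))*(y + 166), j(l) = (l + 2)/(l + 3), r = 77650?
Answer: 41391737/5823750 ≈ 7.1074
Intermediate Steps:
j(l) = (2 + l)/(3 + l)
O(y) = 4*(166 + y)*(y + (2 + y)/(3 + y)) (O(y) = 4*((y + (2 + y)/(3 + y))*(y + 166)) = 4*((y + (2 + y)/(3 + y))*(166 + y)) = 4*((166 + y)*(y + (2 + y)/(3 + y))) = 4*(166 + y)*(y + (2 + y)/(3 + y)))
O(297)/r = (4*(332 + 297³ + 170*297² + 666*297)/(3 + 297))/77650 = (4*(332 + 26198073 + 170*88209 + 197802)/300)*(1/77650) = (4*(1/300)*(332 + 26198073 + 14995530 + 197802))*(1/77650) = (4*(1/300)*41391737)*(1/77650) = (41391737/75)*(1/77650) = 41391737/5823750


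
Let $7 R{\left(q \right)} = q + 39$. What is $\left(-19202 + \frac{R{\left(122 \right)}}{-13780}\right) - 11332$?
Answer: $- \frac{420758543}{13780} \approx -30534.0$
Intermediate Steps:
$R{\left(q \right)} = \frac{39}{7} + \frac{q}{7}$ ($R{\left(q \right)} = \frac{q + 39}{7} = \frac{39 + q}{7} = \frac{39}{7} + \frac{q}{7}$)
$\left(-19202 + \frac{R{\left(122 \right)}}{-13780}\right) - 11332 = \left(-19202 + \frac{\frac{39}{7} + \frac{1}{7} \cdot 122}{-13780}\right) - 11332 = \left(-19202 + \left(\frac{39}{7} + \frac{122}{7}\right) \left(- \frac{1}{13780}\right)\right) - 11332 = \left(-19202 + 23 \left(- \frac{1}{13780}\right)\right) - 11332 = \left(-19202 - \frac{23}{13780}\right) - 11332 = - \frac{264603583}{13780} - 11332 = - \frac{420758543}{13780}$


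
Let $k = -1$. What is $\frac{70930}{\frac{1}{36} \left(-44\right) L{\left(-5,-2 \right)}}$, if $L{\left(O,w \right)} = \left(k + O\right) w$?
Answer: $- \frac{106395}{22} \approx -4836.1$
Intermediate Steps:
$L{\left(O,w \right)} = w \left(-1 + O\right)$ ($L{\left(O,w \right)} = \left(-1 + O\right) w = w \left(-1 + O\right)$)
$\frac{70930}{\frac{1}{36} \left(-44\right) L{\left(-5,-2 \right)}} = \frac{70930}{\frac{1}{36} \left(-44\right) \left(- 2 \left(-1 - 5\right)\right)} = \frac{70930}{\frac{1}{36} \left(-44\right) \left(\left(-2\right) \left(-6\right)\right)} = \frac{70930}{\left(- \frac{11}{9}\right) 12} = \frac{70930}{- \frac{44}{3}} = 70930 \left(- \frac{3}{44}\right) = - \frac{106395}{22}$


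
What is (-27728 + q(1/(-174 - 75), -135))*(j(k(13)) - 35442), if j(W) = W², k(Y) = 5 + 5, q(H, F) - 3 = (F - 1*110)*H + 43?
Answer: 243597314966/249 ≈ 9.7830e+8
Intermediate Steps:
q(H, F) = 46 + H*(-110 + F) (q(H, F) = 3 + ((F - 1*110)*H + 43) = 3 + ((F - 110)*H + 43) = 3 + ((-110 + F)*H + 43) = 3 + (H*(-110 + F) + 43) = 3 + (43 + H*(-110 + F)) = 46 + H*(-110 + F))
k(Y) = 10
(-27728 + q(1/(-174 - 75), -135))*(j(k(13)) - 35442) = (-27728 + (46 - 110/(-174 - 75) - 135/(-174 - 75)))*(10² - 35442) = (-27728 + (46 - 110/(-249) - 135/(-249)))*(100 - 35442) = (-27728 + (46 - 110*(-1/249) - 135*(-1/249)))*(-35342) = (-27728 + (46 + 110/249 + 45/83))*(-35342) = (-27728 + 11699/249)*(-35342) = -6892573/249*(-35342) = 243597314966/249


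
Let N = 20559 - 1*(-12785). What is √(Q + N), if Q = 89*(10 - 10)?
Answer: 8*√521 ≈ 182.60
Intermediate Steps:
Q = 0 (Q = 89*0 = 0)
N = 33344 (N = 20559 + 12785 = 33344)
√(Q + N) = √(0 + 33344) = √33344 = 8*√521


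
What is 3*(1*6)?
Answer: 18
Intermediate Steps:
3*(1*6) = 3*6 = 18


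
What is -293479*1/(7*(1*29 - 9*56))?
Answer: 293479/3325 ≈ 88.264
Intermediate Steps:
-293479*1/(7*(1*29 - 9*56)) = -293479*1/(7*(29 - 504)) = -293479/(7*(-475)) = -293479/(-3325) = -293479*(-1/3325) = 293479/3325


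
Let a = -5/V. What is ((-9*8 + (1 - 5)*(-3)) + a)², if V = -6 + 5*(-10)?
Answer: 11256025/3136 ≈ 3589.3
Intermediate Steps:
V = -56 (V = -6 - 50 = -56)
a = 5/56 (a = -5/(-56) = -5*(-1/56) = 5/56 ≈ 0.089286)
((-9*8 + (1 - 5)*(-3)) + a)² = ((-9*8 + (1 - 5)*(-3)) + 5/56)² = ((-72 - 4*(-3)) + 5/56)² = ((-72 + 12) + 5/56)² = (-60 + 5/56)² = (-3355/56)² = 11256025/3136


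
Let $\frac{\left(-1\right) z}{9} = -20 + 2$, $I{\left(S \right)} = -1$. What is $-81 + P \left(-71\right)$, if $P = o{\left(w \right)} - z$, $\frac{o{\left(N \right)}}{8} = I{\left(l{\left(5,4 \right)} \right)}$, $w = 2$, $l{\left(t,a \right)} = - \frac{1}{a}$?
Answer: $11989$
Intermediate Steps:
$z = 162$ ($z = - 9 \left(-20 + 2\right) = \left(-9\right) \left(-18\right) = 162$)
$o{\left(N \right)} = -8$ ($o{\left(N \right)} = 8 \left(-1\right) = -8$)
$P = -170$ ($P = -8 - 162 = -170$)
$-81 + P \left(-71\right) = -81 - -12070 = -81 + 12070 = 11989$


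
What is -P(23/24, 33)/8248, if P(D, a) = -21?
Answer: 21/8248 ≈ 0.0025461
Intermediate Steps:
-P(23/24, 33)/8248 = -(-21)/8248 = -1*(-21/8248) = 21/8248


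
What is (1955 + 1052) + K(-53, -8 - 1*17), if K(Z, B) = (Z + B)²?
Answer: 9091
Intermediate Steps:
K(Z, B) = (B + Z)²
(1955 + 1052) + K(-53, -8 - 1*17) = (1955 + 1052) + ((-8 - 1*17) - 53)² = 3007 + ((-8 - 17) - 53)² = 3007 + (-25 - 53)² = 3007 + (-78)² = 3007 + 6084 = 9091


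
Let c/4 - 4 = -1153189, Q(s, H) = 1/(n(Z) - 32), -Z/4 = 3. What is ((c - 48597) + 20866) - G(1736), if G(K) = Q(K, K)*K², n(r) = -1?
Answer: -150121847/33 ≈ -4.5491e+6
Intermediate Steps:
Z = -12 (Z = -4*3 = -12)
Q(s, H) = -1/33 (Q(s, H) = 1/(-1 - 32) = 1/(-33) = -1/33)
c = -4612740 (c = 16 + 4*(-1153189) = 16 - 4612756 = -4612740)
G(K) = -K²/33
((c - 48597) + 20866) - G(1736) = ((-4612740 - 48597) + 20866) - (-1)*1736²/33 = (-4661337 + 20866) - (-1)*3013696/33 = -4640471 - 1*(-3013696/33) = -4640471 + 3013696/33 = -150121847/33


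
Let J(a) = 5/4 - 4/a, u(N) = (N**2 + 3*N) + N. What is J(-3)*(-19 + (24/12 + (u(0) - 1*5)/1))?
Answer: -341/6 ≈ -56.833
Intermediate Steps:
u(N) = N**2 + 4*N
J(a) = 5/4 - 4/a (J(a) = 5*(1/4) - 4/a = 5/4 - 4/a)
J(-3)*(-19 + (24/12 + (u(0) - 1*5)/1)) = (5/4 - 4/(-3))*(-19 + (24/12 + (0*(4 + 0) - 1*5)/1)) = (5/4 - 4*(-1/3))*(-19 + (24*(1/12) + (0*4 - 5)*1)) = (5/4 + 4/3)*(-19 + (2 + (0 - 5)*1)) = 31*(-19 + (2 - 5*1))/12 = 31*(-19 + (2 - 5))/12 = 31*(-19 - 3)/12 = (31/12)*(-22) = -341/6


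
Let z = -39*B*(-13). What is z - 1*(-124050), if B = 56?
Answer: 152442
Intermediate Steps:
z = 28392 (z = -39*56*(-13) = -2184*(-13) = 28392)
z - 1*(-124050) = 28392 - 1*(-124050) = 28392 + 124050 = 152442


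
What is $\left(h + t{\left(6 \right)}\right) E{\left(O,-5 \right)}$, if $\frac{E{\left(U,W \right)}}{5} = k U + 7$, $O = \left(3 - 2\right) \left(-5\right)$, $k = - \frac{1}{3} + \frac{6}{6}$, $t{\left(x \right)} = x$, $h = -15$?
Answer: $-165$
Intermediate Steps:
$k = \frac{2}{3}$ ($k = \left(-1\right) \frac{1}{3} + 6 \cdot \frac{1}{6} = - \frac{1}{3} + 1 = \frac{2}{3} \approx 0.66667$)
$O = -5$ ($O = 1 \left(-5\right) = -5$)
$E{\left(U,W \right)} = 35 + \frac{10 U}{3}$ ($E{\left(U,W \right)} = 5 \left(\frac{2 U}{3} + 7\right) = 5 \left(7 + \frac{2 U}{3}\right) = 35 + \frac{10 U}{3}$)
$\left(h + t{\left(6 \right)}\right) E{\left(O,-5 \right)} = \left(-15 + 6\right) \left(35 + \frac{10}{3} \left(-5\right)\right) = - 9 \left(35 - \frac{50}{3}\right) = \left(-9\right) \frac{55}{3} = -165$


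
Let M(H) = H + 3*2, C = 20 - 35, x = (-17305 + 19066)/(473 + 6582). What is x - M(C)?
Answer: 65256/7055 ≈ 9.2496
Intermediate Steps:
x = 1761/7055 ≈ 0.24961
C = -15
M(H) = 6 + H (M(H) = H + 6 = 6 + H)
x - M(C) = 1761/7055 - (6 - 15) = 1761/7055 - 1*(-9) = 1761/7055 + 9 = 65256/7055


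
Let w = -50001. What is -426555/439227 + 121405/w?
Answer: -8294725610/2440198803 ≈ -3.3992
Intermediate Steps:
-426555/439227 + 121405/w = -426555/439227 + 121405/(-50001) = -426555*1/439227 + 121405*(-1/50001) = -47395/48803 - 121405/50001 = -8294725610/2440198803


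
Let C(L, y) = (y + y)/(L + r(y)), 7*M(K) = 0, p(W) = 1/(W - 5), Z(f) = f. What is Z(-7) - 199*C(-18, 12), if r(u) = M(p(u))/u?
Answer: 775/3 ≈ 258.33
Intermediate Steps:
p(W) = 1/(-5 + W)
M(K) = 0 (M(K) = (1/7)*0 = 0)
r(u) = 0 (r(u) = 0/u = 0)
C(L, y) = 2*y/L (C(L, y) = (y + y)/(L + 0) = (2*y)/L = 2*y/L)
Z(-7) - 199*C(-18, 12) = -7 - 398*12/(-18) = -7 - 398*12*(-1)/18 = -7 - 199*(-4/3) = -7 + 796/3 = 775/3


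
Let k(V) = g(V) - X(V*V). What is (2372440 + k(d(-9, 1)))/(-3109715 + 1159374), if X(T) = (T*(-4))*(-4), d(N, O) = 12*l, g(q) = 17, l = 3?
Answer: -2351721/1950341 ≈ -1.2058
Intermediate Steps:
d(N, O) = 36 (d(N, O) = 12*3 = 36)
X(T) = 16*T (X(T) = -4*T*(-4) = 16*T)
k(V) = 17 - 16*V**2 (k(V) = 17 - 16*V*V = 17 - 16*V**2)
(2372440 + k(d(-9, 1)))/(-3109715 + 1159374) = (2372440 + (17 - 16*36**2))/(-3109715 + 1159374) = (2372440 + (17 - 16*1296))/(-1950341) = (2372440 + (17 - 20736))*(-1/1950341) = (2372440 - 20719)*(-1/1950341) = 2351721*(-1/1950341) = -2351721/1950341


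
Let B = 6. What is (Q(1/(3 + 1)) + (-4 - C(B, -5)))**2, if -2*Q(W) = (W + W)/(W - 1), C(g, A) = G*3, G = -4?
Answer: 625/9 ≈ 69.444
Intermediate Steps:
C(g, A) = -12 (C(g, A) = -4*3 = -12)
Q(W) = -W/(-1 + W) (Q(W) = -(W + W)/(2*(W - 1)) = -2*W/(2*(-1 + W)) = -W/(-1 + W))
(Q(1/(3 + 1)) + (-4 - C(B, -5)))**2 = (-1/((3 + 1)*(-1 + 1/(3 + 1))) + (-4 - 1*(-12)))**2 = (-1/(4*(-1 + 1/4)) + (-4 + 12))**2 = (-1*1/4/(-1 + 1/4) + 8)**2 = (-1*1/4/(-3/4) + 8)**2 = (-1*1/4*(-4/3) + 8)**2 = (1/3 + 8)**2 = (25/3)**2 = 625/9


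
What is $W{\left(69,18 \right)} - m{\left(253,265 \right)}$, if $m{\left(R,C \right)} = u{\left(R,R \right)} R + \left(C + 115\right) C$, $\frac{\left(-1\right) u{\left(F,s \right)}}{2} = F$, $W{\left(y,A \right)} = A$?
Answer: $27336$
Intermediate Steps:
$u{\left(F,s \right)} = - 2 F$
$m{\left(R,C \right)} = - 2 R^{2} + C \left(115 + C\right)$ ($m{\left(R,C \right)} = - 2 R R + \left(C + 115\right) C = - 2 R^{2} + \left(115 + C\right) C = - 2 R^{2} + C \left(115 + C\right)$)
$W{\left(69,18 \right)} - m{\left(253,265 \right)} = 18 - \left(265^{2} - 2 \cdot 253^{2} + 115 \cdot 265\right) = 18 - \left(70225 - 128018 + 30475\right) = 18 - -27318 = 18 + 27318 = 27336$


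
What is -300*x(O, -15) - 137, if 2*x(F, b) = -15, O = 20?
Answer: 2113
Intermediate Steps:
x(F, b) = -15/2 (x(F, b) = (½)*(-15) = -15/2)
-300*x(O, -15) - 137 = -300*(-15/2) - 137 = 2250 - 137 = 2113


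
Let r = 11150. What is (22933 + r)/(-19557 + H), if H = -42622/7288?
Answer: -124198452/71287019 ≈ -1.7422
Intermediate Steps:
H = -21311/3644 (H = -42622*1/7288 = -21311/3644 ≈ -5.8482)
(22933 + r)/(-19557 + H) = (22933 + 11150)/(-19557 - 21311/3644) = 34083/(-71287019/3644) = 34083*(-3644/71287019) = -124198452/71287019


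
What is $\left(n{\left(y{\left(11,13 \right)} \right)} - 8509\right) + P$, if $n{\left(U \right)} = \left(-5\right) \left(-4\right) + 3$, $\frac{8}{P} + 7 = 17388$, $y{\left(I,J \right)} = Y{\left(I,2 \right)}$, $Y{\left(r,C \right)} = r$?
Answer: $- \frac{147495158}{17381} \approx -8486.0$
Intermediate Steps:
$y{\left(I,J \right)} = I$
$P = \frac{8}{17381}$ ($P = \frac{8}{-7 + 17388} = \frac{8}{17381} \approx 0.00046027$)
$n{\left(U \right)} = 23$ ($n{\left(U \right)} = 20 + 3 = 23$)
$\left(n{\left(y{\left(11,13 \right)} \right)} - 8509\right) + P = \left(23 - 8509\right) + \frac{8}{17381} = -8486 + \frac{8}{17381} = - \frac{147495158}{17381}$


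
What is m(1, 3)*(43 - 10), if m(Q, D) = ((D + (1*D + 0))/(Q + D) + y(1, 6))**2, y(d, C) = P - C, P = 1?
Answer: 1617/4 ≈ 404.25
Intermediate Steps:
y(d, C) = 1 - C
m(Q, D) = (-5 + 2*D/(D + Q))**2 (m(Q, D) = ((D + (1*D + 0))/(Q + D) + (1 - 1*6))**2 = ((D + (D + 0))/(D + Q) + (1 - 6))**2 = ((D + D)/(D + Q) - 5)**2 = ((2*D)/(D + Q) - 5)**2 = (2*D/(D + Q) - 5)**2 = (-5 + 2*D/(D + Q))**2)
m(1, 3)*(43 - 10) = ((3*3 + 5*1)**2/(3 + 1)**2)*(43 - 10) = ((9 + 5)**2/4**2)*33 = ((1/16)*14**2)*33 = ((1/16)*196)*33 = (49/4)*33 = 1617/4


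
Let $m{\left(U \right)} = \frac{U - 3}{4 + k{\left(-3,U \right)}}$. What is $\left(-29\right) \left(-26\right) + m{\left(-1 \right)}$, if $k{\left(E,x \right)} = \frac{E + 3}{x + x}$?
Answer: $753$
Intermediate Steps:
$k{\left(E,x \right)} = \frac{3 + E}{2 x}$
$m{\left(U \right)} = - \frac{3}{4} + \frac{U}{4}$ ($m{\left(U \right)} = \frac{U - 3}{4 + \frac{3 - 3}{2 U}} = \frac{-3 + U}{4 + \frac{1}{2} \frac{1}{U} 0} = \frac{-3 + U}{4 + 0} = \frac{-3 + U}{4} = \left(-3 + U\right) \frac{1}{4} = - \frac{3}{4} + \frac{U}{4}$)
$\left(-29\right) \left(-26\right) + m{\left(-1 \right)} = \left(-29\right) \left(-26\right) + \left(- \frac{3}{4} + \frac{1}{4} \left(-1\right)\right) = 754 - 1 = 753$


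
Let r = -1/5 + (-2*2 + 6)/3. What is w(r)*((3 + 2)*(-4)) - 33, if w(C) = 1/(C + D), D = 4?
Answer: -2511/67 ≈ -37.478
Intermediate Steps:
r = 7/15 (r = -1*1/5 + (-4 + 6)*(1/3) = -1/5 + 2*(1/3) = -1/5 + 2/3 = 7/15 ≈ 0.46667)
w(C) = 1/(4 + C) (w(C) = 1/(C + 4) = 1/(4 + C))
w(r)*((3 + 2)*(-4)) - 33 = ((3 + 2)*(-4))/(4 + 7/15) - 33 = (5*(-4))/(67/15) - 33 = (15/67)*(-20) - 33 = -300/67 - 33 = -2511/67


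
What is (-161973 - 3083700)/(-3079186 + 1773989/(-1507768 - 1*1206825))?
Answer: 419556247909/398035168347 ≈ 1.0541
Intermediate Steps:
(-161973 - 3083700)/(-3079186 + 1773989/(-1507768 - 1*1206825)) = -3245673/(-3079186 + 1773989/(-1507768 - 1206825)) = -3245673/(-3079186 + 1773989/(-2714593)) = -3245673/(-3079186 + 1773989*(-1/2714593)) = -3245673/(-3079186 - 253427/387799) = -3245673/(-1194105505041/387799) = -3245673*(-387799/1194105505041) = 419556247909/398035168347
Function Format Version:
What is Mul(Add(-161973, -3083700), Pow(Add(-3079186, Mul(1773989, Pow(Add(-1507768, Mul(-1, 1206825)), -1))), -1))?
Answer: Rational(419556247909, 398035168347) ≈ 1.0541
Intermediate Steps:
Mul(Add(-161973, -3083700), Pow(Add(-3079186, Mul(1773989, Pow(Add(-1507768, Mul(-1, 1206825)), -1))), -1)) = Mul(-3245673, Pow(Add(-3079186, Mul(1773989, Pow(Add(-1507768, -1206825), -1))), -1)) = Mul(-3245673, Pow(Add(-3079186, Mul(1773989, Pow(-2714593, -1))), -1)) = Mul(-3245673, Pow(Add(-3079186, Mul(1773989, Rational(-1, 2714593))), -1)) = Mul(-3245673, Pow(Add(-3079186, Rational(-253427, 387799)), -1)) = Mul(-3245673, Pow(Rational(-1194105505041, 387799), -1)) = Mul(-3245673, Rational(-387799, 1194105505041)) = Rational(419556247909, 398035168347)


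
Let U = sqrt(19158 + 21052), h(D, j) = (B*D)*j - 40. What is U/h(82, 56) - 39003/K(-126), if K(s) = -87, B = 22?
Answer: 13001/29 + sqrt(40210)/100984 ≈ 448.31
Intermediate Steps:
h(D, j) = -40 + 22*D*j (h(D, j) = (22*D)*j - 40 = 22*D*j - 40 = -40 + 22*D*j)
U = sqrt(40210) ≈ 200.52
U/h(82, 56) - 39003/K(-126) = sqrt(40210)/(-40 + 22*82*56) - 39003/(-87) = sqrt(40210)/(-40 + 101024) - 39003*(-1/87) = sqrt(40210)/100984 + 13001/29 = 13001/29 + sqrt(40210)/100984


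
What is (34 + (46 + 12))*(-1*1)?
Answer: -92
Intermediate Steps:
(34 + (46 + 12))*(-1*1) = (34 + 58)*(-1) = 92*(-1) = -92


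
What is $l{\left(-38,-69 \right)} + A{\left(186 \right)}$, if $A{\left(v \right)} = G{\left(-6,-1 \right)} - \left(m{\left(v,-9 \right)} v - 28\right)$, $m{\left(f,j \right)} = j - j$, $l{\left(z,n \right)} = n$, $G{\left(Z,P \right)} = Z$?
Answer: $-47$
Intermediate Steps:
$m{\left(f,j \right)} = 0$
$A{\left(v \right)} = 22$ ($A{\left(v \right)} = -6 - \left(0 v - 28\right) = -6 - \left(0 - 28\right) = -6 - -28 = -6 + 28 = 22$)
$l{\left(-38,-69 \right)} + A{\left(186 \right)} = -69 + 22 = -47$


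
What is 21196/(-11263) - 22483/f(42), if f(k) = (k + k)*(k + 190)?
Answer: -95184811/31356192 ≈ -3.0356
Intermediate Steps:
f(k) = 2*k*(190 + k) (f(k) = (2*k)*(190 + k) = 2*k*(190 + k))
21196/(-11263) - 22483/f(42) = 21196/(-11263) - 22483*1/(84*(190 + 42)) = 21196*(-1/11263) - 22483/(2*42*232) = -3028/1609 - 22483/19488 = -95184811/31356192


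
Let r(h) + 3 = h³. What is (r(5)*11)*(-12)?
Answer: -16104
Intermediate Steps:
r(h) = -3 + h³
(r(5)*11)*(-12) = ((-3 + 5³)*11)*(-12) = ((-3 + 125)*11)*(-12) = (122*11)*(-12) = 1342*(-12) = -16104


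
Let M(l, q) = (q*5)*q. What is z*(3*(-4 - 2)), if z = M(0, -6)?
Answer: -3240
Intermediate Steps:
M(l, q) = 5*q**2 (M(l, q) = (5*q)*q = 5*q**2)
z = 180 (z = 5*(-6)**2 = 5*36 = 180)
z*(3*(-4 - 2)) = 180*(3*(-4 - 2)) = 180*(3*(-6)) = 180*(-18) = -3240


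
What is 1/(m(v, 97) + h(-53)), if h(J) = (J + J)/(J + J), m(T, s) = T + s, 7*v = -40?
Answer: 7/646 ≈ 0.010836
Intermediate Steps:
v = -40/7 (v = (1/7)*(-40) = -40/7 ≈ -5.7143)
h(J) = 1 (h(J) = (2*J)/((2*J)) = (2*J)*(1/(2*J)) = 1)
1/(m(v, 97) + h(-53)) = 1/((-40/7 + 97) + 1) = 1/(639/7 + 1) = 1/(646/7) = 7/646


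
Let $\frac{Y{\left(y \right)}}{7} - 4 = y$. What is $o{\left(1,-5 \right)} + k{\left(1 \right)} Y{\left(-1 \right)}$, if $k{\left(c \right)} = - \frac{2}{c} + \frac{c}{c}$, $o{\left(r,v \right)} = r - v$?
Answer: $-15$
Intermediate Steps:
$k{\left(c \right)} = 1 - \frac{2}{c}$ ($k{\left(c \right)} = - \frac{2}{c} + 1 = 1 - \frac{2}{c}$)
$Y{\left(y \right)} = 28 + 7 y$
$o{\left(1,-5 \right)} + k{\left(1 \right)} Y{\left(-1 \right)} = \left(1 - -5\right) + \frac{-2 + 1}{1} \left(28 + 7 \left(-1\right)\right) = \left(1 + 5\right) + 1 \left(-1\right) \left(28 - 7\right) = 6 - 21 = -15$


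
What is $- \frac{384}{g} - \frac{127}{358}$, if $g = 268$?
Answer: $- \frac{42877}{23986} \approx -1.7876$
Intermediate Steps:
$- \frac{384}{g} - \frac{127}{358} = - \frac{384}{268} - \frac{127}{358} = \left(-384\right) \frac{1}{268} - \frac{127}{358} = - \frac{96}{67} - \frac{127}{358} = - \frac{42877}{23986}$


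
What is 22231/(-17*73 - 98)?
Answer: -22231/1339 ≈ -16.603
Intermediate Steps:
22231/(-17*73 - 98) = 22231/(-1241 - 98) = 22231/(-1339) = 22231*(-1/1339) = -22231/1339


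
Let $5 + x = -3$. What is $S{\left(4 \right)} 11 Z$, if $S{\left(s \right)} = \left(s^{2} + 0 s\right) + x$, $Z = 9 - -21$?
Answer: $2640$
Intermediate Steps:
$x = -8$ ($x = -5 - 3 = -8$)
$Z = 30$ ($Z = 9 + 21 = 30$)
$S{\left(s \right)} = -8 + s^{2}$ ($S{\left(s \right)} = \left(s^{2} + 0 s\right) - 8 = \left(s^{2} + 0\right) - 8 = s^{2} - 8 = -8 + s^{2}$)
$S{\left(4 \right)} 11 Z = \left(-8 + 4^{2}\right) 11 \cdot 30 = \left(-8 + 16\right) 11 \cdot 30 = 8 \cdot 11 \cdot 30 = 88 \cdot 30 = 2640$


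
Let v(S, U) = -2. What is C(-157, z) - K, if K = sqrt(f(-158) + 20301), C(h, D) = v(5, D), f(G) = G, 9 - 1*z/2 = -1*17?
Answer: -2 - sqrt(20143) ≈ -143.93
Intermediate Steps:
z = 52 (z = 18 - (-2)*17 = 18 - 2*(-17) = 18 + 34 = 52)
C(h, D) = -2
K = sqrt(20143) (K = sqrt(-158 + 20301) = sqrt(20143) ≈ 141.93)
C(-157, z) - K = -2 - sqrt(20143)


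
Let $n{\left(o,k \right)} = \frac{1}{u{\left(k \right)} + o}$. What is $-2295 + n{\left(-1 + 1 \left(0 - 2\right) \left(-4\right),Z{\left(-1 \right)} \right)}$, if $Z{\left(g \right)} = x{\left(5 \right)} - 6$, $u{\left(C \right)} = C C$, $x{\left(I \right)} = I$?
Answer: $- \frac{18359}{8} \approx -2294.9$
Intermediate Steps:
$u{\left(C \right)} = C^{2}$
$Z{\left(g \right)} = -1$ ($Z{\left(g \right)} = 5 - 6 = -1$)
$n{\left(o,k \right)} = \frac{1}{o + k^{2}}$ ($n{\left(o,k \right)} = \frac{1}{k^{2} + o} = \frac{1}{o + k^{2}}$)
$-2295 + n{\left(-1 + 1 \left(0 - 2\right) \left(-4\right),Z{\left(-1 \right)} \right)} = -2295 + \frac{1}{\left(-1 + 1 \left(0 - 2\right) \left(-4\right)\right) + \left(-1\right)^{2}} = -2295 + \frac{1}{\left(-1 + 1 \left(-2\right) \left(-4\right)\right) + 1} = -2295 + \frac{1}{\left(-1 - -8\right) + 1} = -2295 + \frac{1}{\left(-1 + 8\right) + 1} = -2295 + \frac{1}{7 + 1} = -2295 + \frac{1}{8} = - \frac{18359}{8}$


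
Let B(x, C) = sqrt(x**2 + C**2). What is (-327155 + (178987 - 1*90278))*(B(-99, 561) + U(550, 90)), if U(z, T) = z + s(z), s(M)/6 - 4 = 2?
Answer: -139729356 - 7868718*sqrt(298) ≈ -2.7556e+8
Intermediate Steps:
s(M) = 36 (s(M) = 24 + 6*2 = 24 + 12 = 36)
U(z, T) = 36 + z (U(z, T) = z + 36 = 36 + z)
B(x, C) = sqrt(C**2 + x**2)
(-327155 + (178987 - 1*90278))*(B(-99, 561) + U(550, 90)) = (-327155 + (178987 - 1*90278))*(sqrt(561**2 + (-99)**2) + (36 + 550)) = (-327155 + (178987 - 90278))*(sqrt(314721 + 9801) + 586) = (-327155 + 88709)*(sqrt(324522) + 586) = -238446*(33*sqrt(298) + 586) = -238446*(586 + 33*sqrt(298)) = -139729356 - 7868718*sqrt(298)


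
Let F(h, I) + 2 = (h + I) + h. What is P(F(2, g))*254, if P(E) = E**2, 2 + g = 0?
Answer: 0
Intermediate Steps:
g = -2 (g = -2 + 0 = -2)
F(h, I) = -2 + I + 2*h (F(h, I) = -2 + ((h + I) + h) = -2 + ((I + h) + h) = -2 + (I + 2*h) = -2 + I + 2*h)
P(F(2, g))*254 = (-2 - 2 + 2*2)**2*254 = (-2 - 2 + 4)**2*254 = 0**2*254 = 0*254 = 0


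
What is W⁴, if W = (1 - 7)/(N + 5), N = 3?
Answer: 81/256 ≈ 0.31641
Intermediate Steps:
W = -¾ (W = (1 - 7)/(3 + 5) = -6/8 = -6*⅛ = -¾ ≈ -0.75000)
W⁴ = (-¾)⁴ = 81/256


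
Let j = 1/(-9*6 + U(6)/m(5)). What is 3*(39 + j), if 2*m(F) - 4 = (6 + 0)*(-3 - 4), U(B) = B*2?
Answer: 40463/346 ≈ 116.95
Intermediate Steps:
U(B) = 2*B
m(F) = -19 (m(F) = 2 + ((6 + 0)*(-3 - 4))/2 = 2 + (6*(-7))/2 = 2 + (½)*(-42) = 2 - 21 = -19)
j = -19/1038 (j = 1/(-9*6 + (2*6)/(-19)) = 1/(-54 + 12*(-1/19)) = 1/(-54 - 12/19) = 1/(-1038/19) = -19/1038 ≈ -0.018304)
3*(39 + j) = 3*(39 - 19/1038) = 3*(40463/1038) = 40463/346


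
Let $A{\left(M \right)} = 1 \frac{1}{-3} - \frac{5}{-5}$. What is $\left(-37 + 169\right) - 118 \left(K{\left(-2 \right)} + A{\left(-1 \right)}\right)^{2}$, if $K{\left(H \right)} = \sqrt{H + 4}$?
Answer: $- \frac{1408}{9} - \frac{472 \sqrt{2}}{3} \approx -378.95$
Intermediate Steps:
$K{\left(H \right)} = \sqrt{4 + H}$
$A{\left(M \right)} = \frac{2}{3}$ ($A{\left(M \right)} = 1 \left(- \frac{1}{3}\right) - -1 = - \frac{1}{3} + 1 = \frac{2}{3}$)
$\left(-37 + 169\right) - 118 \left(K{\left(-2 \right)} + A{\left(-1 \right)}\right)^{2} = \left(-37 + 169\right) - 118 \left(\sqrt{4 - 2} + \frac{2}{3}\right)^{2} = 132 - 118 \left(\sqrt{2} + \frac{2}{3}\right)^{2} = 132 - 118 \left(\frac{2}{3} + \sqrt{2}\right)^{2}$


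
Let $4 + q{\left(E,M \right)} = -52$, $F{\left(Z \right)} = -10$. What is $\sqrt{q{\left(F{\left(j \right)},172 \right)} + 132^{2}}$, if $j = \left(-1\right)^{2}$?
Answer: $2 \sqrt{4342} \approx 131.79$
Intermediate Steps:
$j = 1$
$q{\left(E,M \right)} = -56$ ($q{\left(E,M \right)} = -4 - 52 = -56$)
$\sqrt{q{\left(F{\left(j \right)},172 \right)} + 132^{2}} = \sqrt{-56 + 132^{2}} = \sqrt{-56 + 17424} = \sqrt{17368} = 2 \sqrt{4342}$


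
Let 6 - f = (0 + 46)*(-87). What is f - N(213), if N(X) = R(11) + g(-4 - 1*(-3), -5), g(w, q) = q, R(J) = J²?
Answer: 3892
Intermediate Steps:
N(X) = 116 (N(X) = 11² - 5 = 121 - 5 = 116)
f = 4008 (f = 6 - (0 + 46)*(-87) = 6 - 46*(-87) = 6 - 1*(-4002) = 6 + 4002 = 4008)
f - N(213) = 4008 - 1*116 = 4008 - 116 = 3892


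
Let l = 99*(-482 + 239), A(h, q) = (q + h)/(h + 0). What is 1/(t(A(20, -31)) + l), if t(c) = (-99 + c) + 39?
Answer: -20/482351 ≈ -4.1464e-5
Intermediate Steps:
A(h, q) = (h + q)/h
t(c) = -60 + c
l = -24057 (l = 99*(-243) = -24057)
1/(t(A(20, -31)) + l) = 1/((-60 + (20 - 31)/20) - 24057) = 1/((-60 + (1/20)*(-11)) - 24057) = 1/((-60 - 11/20) - 24057) = 1/(-1211/20 - 24057) = 1/(-482351/20) = -20/482351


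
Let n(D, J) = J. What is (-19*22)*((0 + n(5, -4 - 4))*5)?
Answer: 16720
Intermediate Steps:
(-19*22)*((0 + n(5, -4 - 4))*5) = (-19*22)*((0 + (-4 - 4))*5) = -418*(0 - 8)*5 = -(-3344)*5 = -418*(-40) = 16720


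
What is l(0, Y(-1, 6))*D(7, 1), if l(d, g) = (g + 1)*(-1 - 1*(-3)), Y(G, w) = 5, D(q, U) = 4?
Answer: 48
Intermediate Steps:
l(d, g) = 2 + 2*g (l(d, g) = (1 + g)*(-1 + 3) = (1 + g)*2 = 2 + 2*g)
l(0, Y(-1, 6))*D(7, 1) = (2 + 2*5)*4 = (2 + 10)*4 = 12*4 = 48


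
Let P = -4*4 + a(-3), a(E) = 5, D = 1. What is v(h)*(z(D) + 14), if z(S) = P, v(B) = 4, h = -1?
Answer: 12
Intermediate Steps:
P = -11 (P = -4*4 + 5 = -16 + 5 = -11)
z(S) = -11
v(h)*(z(D) + 14) = 4*(-11 + 14) = 4*3 = 12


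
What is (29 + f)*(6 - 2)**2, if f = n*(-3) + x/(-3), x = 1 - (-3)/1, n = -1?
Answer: 1472/3 ≈ 490.67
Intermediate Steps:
x = 4 (x = 1 - (-3) = 1 - 1*(-3) = 1 + 3 = 4)
f = 5/3 (f = -1*(-3) + 4/(-3) = 3 + 4*(-1/3) = 3 - 4/3 = 5/3 ≈ 1.6667)
(29 + f)*(6 - 2)**2 = (29 + 5/3)*(6 - 2)**2 = (92/3)*4**2 = (92/3)*16 = 1472/3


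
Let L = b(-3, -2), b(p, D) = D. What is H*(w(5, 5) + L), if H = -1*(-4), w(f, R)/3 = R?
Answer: 52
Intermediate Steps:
w(f, R) = 3*R
L = -2
H = 4
H*(w(5, 5) + L) = 4*(3*5 - 2) = 4*(15 - 2) = 4*13 = 52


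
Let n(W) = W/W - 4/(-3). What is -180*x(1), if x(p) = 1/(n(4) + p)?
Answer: -54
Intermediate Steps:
n(W) = 7/3 (n(W) = 1 - 4*(-⅓) = 1 + 4/3 = 7/3)
x(p) = 1/(7/3 + p)
-180*x(1) = -540/(7 + 3*1) = -540/(7 + 3) = -540/10 = -180*3/10 = -54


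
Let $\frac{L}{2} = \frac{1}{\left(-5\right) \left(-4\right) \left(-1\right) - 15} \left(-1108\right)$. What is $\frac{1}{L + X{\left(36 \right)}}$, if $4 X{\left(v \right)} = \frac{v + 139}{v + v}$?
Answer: $\frac{10080}{644333} \approx 0.015644$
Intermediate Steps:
$X{\left(v \right)} = \frac{139 + v}{8 v}$ ($X{\left(v \right)} = \frac{\left(v + 139\right) \frac{1}{v + v}}{4} = \frac{\left(139 + v\right) \frac{1}{2 v}}{4} = \frac{\frac{1}{2} \frac{1}{v} \left(139 + v\right)}{4} = \frac{139 + v}{8 v}$)
$L = \frac{2216}{35}$ ($L = 2 \frac{1}{\left(-5\right) \left(-4\right) \left(-1\right) - 15} \left(-1108\right) = 2 \frac{1}{20 \left(-1\right) - 15} \left(-1108\right) = 2 \frac{1}{-20 - 15} \left(-1108\right) = 2 \frac{1}{-35} \left(-1108\right) = 2 \left(\left(- \frac{1}{35}\right) \left(-1108\right)\right) = 2 \cdot \frac{1108}{35} = \frac{2216}{35} \approx 63.314$)
$\frac{1}{L + X{\left(36 \right)}} = \frac{1}{\frac{2216}{35} + \frac{139 + 36}{8 \cdot 36}} = \frac{1}{\frac{2216}{35} + \frac{1}{8} \cdot \frac{1}{36} \cdot 175} = \frac{1}{\frac{2216}{35} + \frac{175}{288}} = \frac{1}{\frac{644333}{10080}} = \frac{10080}{644333}$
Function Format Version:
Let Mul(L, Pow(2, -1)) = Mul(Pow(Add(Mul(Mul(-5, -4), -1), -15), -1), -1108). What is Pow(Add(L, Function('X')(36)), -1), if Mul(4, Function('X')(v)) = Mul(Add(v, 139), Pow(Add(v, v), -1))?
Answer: Rational(10080, 644333) ≈ 0.015644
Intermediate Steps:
Function('X')(v) = Mul(Rational(1, 8), Pow(v, -1), Add(139, v)) (Function('X')(v) = Mul(Rational(1, 4), Mul(Add(v, 139), Pow(Add(v, v), -1))) = Mul(Rational(1, 4), Mul(Add(139, v), Pow(Mul(2, v), -1))) = Mul(Rational(1, 4), Mul(Add(139, v), Mul(Rational(1, 2), Pow(v, -1)))) = Mul(Rational(1, 4), Mul(Rational(1, 2), Pow(v, -1), Add(139, v))) = Mul(Rational(1, 8), Pow(v, -1), Add(139, v)))
L = Rational(2216, 35) (L = Mul(2, Mul(Pow(Add(Mul(Mul(-5, -4), -1), -15), -1), -1108)) = Mul(2, Mul(Pow(Add(Mul(20, -1), -15), -1), -1108)) = Mul(2, Mul(Pow(Add(-20, -15), -1), -1108)) = Mul(2, Mul(Pow(-35, -1), -1108)) = Mul(2, Mul(Rational(-1, 35), -1108)) = Mul(2, Rational(1108, 35)) = Rational(2216, 35) ≈ 63.314)
Pow(Add(L, Function('X')(36)), -1) = Pow(Add(Rational(2216, 35), Mul(Rational(1, 8), Pow(36, -1), Add(139, 36))), -1) = Pow(Add(Rational(2216, 35), Mul(Rational(1, 8), Rational(1, 36), 175)), -1) = Pow(Add(Rational(2216, 35), Rational(175, 288)), -1) = Pow(Rational(644333, 10080), -1) = Rational(10080, 644333)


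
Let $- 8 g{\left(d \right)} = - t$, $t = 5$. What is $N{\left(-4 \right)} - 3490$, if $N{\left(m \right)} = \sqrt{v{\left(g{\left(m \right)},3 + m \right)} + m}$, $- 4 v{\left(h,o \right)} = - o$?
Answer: $-3490 + \frac{i \sqrt{17}}{2} \approx -3490.0 + 2.0616 i$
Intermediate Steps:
$g{\left(d \right)} = \frac{5}{8}$ ($g{\left(d \right)} = - \frac{\left(-1\right) 5}{8} = \left(- \frac{1}{8}\right) \left(-5\right) = \frac{5}{8}$)
$v{\left(h,o \right)} = \frac{o}{4}$ ($v{\left(h,o \right)} = - \frac{\left(-1\right) o}{4} = \frac{o}{4}$)
$N{\left(m \right)} = \sqrt{\frac{3}{4} + \frac{5 m}{4}}$ ($N{\left(m \right)} = \sqrt{\frac{3 + m}{4} + m} = \sqrt{\left(\frac{3}{4} + \frac{m}{4}\right) + m} = \sqrt{\frac{3}{4} + \frac{5 m}{4}}$)
$N{\left(-4 \right)} - 3490 = \frac{\sqrt{3 + 5 \left(-4\right)}}{2} - 3490 = \frac{\sqrt{3 - 20}}{2} - 3490 = \frac{\sqrt{-17}}{2} - 3490 = \frac{i \sqrt{17}}{2} - 3490 = -3490 + \frac{i \sqrt{17}}{2}$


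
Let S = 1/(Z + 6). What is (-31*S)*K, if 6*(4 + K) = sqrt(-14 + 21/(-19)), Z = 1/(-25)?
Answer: 3100/149 - 775*I*sqrt(5453)/16986 ≈ 20.805 - 3.3692*I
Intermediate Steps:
Z = -1/25 ≈ -0.040000
S = 25/149 (S = 1/(-1/25 + 6) = 1/(149/25) = 25/149 ≈ 0.16779)
K = -4 + I*sqrt(5453)/114 (K = -4 + sqrt(-14 + 21/(-19))/6 = -4 + sqrt(-14 + 21*(-1/19))/6 = -4 + sqrt(-14 - 21/19)/6 = -4 + sqrt(-287/19)/6 = -4 + (I*sqrt(5453)/19)/6 = -4 + I*sqrt(5453)/114 ≈ -4.0 + 0.64776*I)
(-31*S)*K = (-31*25/149)*(-4 + I*sqrt(5453)/114) = -775*(-4 + I*sqrt(5453)/114)/149 = 3100/149 - 775*I*sqrt(5453)/16986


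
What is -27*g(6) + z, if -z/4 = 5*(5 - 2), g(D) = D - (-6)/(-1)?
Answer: -60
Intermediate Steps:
g(D) = -6 + D (g(D) = D - (-6)*(-1) = D - 1*6 = D - 6 = -6 + D)
z = -60 (z = -20*(5 - 2) = -20*3 = -4*15 = -60)
-27*g(6) + z = -27*(-6 + 6) - 60 = -27*0 - 60 = 0 - 60 = -60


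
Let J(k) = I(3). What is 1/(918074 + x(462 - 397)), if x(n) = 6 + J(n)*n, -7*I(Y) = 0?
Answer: 1/918080 ≈ 1.0892e-6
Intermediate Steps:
I(Y) = 0 (I(Y) = -⅐*0 = 0)
J(k) = 0
x(n) = 6 (x(n) = 6 + 0*n = 6 + 0 = 6)
1/(918074 + x(462 - 397)) = 1/(918074 + 6) = 1/918080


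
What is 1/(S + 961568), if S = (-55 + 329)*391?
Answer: 1/1068702 ≈ 9.3571e-7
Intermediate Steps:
S = 107134 (S = 274*391 = 107134)
1/(S + 961568) = 1/(107134 + 961568) = 1/1068702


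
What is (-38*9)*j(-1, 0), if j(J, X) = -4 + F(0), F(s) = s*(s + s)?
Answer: 1368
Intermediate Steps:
F(s) = 2*s**2 (F(s) = s*(2*s) = 2*s**2)
j(J, X) = -4 (j(J, X) = -4 + 2*0**2 = -4 + 2*0 = -4 + 0 = -4)
(-38*9)*j(-1, 0) = -38*9*(-4) = -342*(-4) = 1368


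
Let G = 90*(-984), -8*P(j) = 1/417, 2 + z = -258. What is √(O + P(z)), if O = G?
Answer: I*√246393758274/1668 ≈ 297.59*I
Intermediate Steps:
z = -260 (z = -2 - 258 = -260)
P(j) = -1/3336 (P(j) = -⅛/417 = -⅛*1/417 = -1/3336)
G = -88560
O = -88560
√(O + P(z)) = √(-88560 - 1/3336) = √(-295436161/3336) = I*√246393758274/1668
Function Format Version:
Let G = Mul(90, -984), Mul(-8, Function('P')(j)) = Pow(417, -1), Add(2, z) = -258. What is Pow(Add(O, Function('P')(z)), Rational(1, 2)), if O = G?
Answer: Mul(Rational(1, 1668), I, Pow(246393758274, Rational(1, 2))) ≈ Mul(297.59, I)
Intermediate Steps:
z = -260 (z = Add(-2, -258) = -260)
Function('P')(j) = Rational(-1, 3336) (Function('P')(j) = Mul(Rational(-1, 8), Pow(417, -1)) = Mul(Rational(-1, 8), Rational(1, 417)) = Rational(-1, 3336))
G = -88560
O = -88560
Pow(Add(O, Function('P')(z)), Rational(1, 2)) = Pow(Add(-88560, Rational(-1, 3336)), Rational(1, 2)) = Pow(Rational(-295436161, 3336), Rational(1, 2)) = Mul(Rational(1, 1668), I, Pow(246393758274, Rational(1, 2)))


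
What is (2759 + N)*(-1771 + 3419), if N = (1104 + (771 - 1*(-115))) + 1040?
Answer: 9540272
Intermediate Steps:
N = 3030 (N = (1104 + (771 + 115)) + 1040 = (1104 + 886) + 1040 = 1990 + 1040 = 3030)
(2759 + N)*(-1771 + 3419) = (2759 + 3030)*(-1771 + 3419) = 5789*1648 = 9540272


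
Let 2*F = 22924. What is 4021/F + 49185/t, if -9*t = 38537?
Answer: -4918868953/441711094 ≈ -11.136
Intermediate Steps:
t = -38537/9 (t = -1/9*38537 = -38537/9 ≈ -4281.9)
F = 11462 (F = (1/2)*22924 = 11462)
4021/F + 49185/t = 4021/11462 + 49185/(-38537/9) = 4021*(1/11462) + 49185*(-9/38537) = 4021/11462 - 442665/38537 = -4918868953/441711094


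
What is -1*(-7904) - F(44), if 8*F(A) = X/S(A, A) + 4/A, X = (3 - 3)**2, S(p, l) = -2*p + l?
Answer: 695551/88 ≈ 7904.0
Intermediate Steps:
S(p, l) = l - 2*p
X = 0 (X = 0**2 = 0)
F(A) = 1/(2*A) (F(A) = (0/(A - 2*A) + 4/A)/8 = (0/((-A)) + 4/A)/8 = (0*(-1/A) + 4/A)/8 = (0 + 4/A)/8 = (4/A)/8 = 1/(2*A))
-1*(-7904) - F(44) = -1*(-7904) - 1/(2*44) = 7904 - 1/(2*44) = 7904 - 1*1/88 = 7904 - 1/88 = 695551/88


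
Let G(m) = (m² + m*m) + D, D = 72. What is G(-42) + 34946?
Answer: 38546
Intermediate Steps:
G(m) = 72 + 2*m² (G(m) = (m² + m*m) + 72 = (m² + m²) + 72 = 2*m² + 72 = 72 + 2*m²)
G(-42) + 34946 = (72 + 2*(-42)²) + 34946 = (72 + 2*1764) + 34946 = (72 + 3528) + 34946 = 3600 + 34946 = 38546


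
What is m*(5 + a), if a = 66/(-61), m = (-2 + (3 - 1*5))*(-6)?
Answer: 5736/61 ≈ 94.033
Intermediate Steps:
m = 24 (m = (-2 + (3 - 5))*(-6) = (-2 - 2)*(-6) = -4*(-6) = 24)
a = -66/61 (a = 66*(-1/61) = -66/61 ≈ -1.0820)
m*(5 + a) = 24*(5 - 66/61) = 24*(239/61) = 5736/61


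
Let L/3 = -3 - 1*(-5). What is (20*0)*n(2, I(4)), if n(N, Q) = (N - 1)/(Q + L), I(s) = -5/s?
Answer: 0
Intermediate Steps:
L = 6 (L = 3*(-3 - 1*(-5)) = 3*(-3 + 5) = 3*2 = 6)
n(N, Q) = (-1 + N)/(6 + Q) (n(N, Q) = (N - 1)/(Q + 6) = (-1 + N)/(6 + Q))
(20*0)*n(2, I(4)) = (20*0)*((-1 + 2)/(6 - 5/4)) = 0*(1/(6 - 5*1/4)) = 0*(1/(6 - 5/4)) = 0*(1/(19/4)) = 0*((4/19)*1) = 0*(4/19) = 0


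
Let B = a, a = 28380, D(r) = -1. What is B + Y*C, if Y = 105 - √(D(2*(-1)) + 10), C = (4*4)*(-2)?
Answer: 25116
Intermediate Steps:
C = -32 (C = 16*(-2) = -32)
B = 28380
Y = 102 (Y = 105 - √(-1 + 10) = 105 - √9 = 105 - 1*3 = 105 - 3 = 102)
B + Y*C = 28380 + 102*(-32) = 28380 - 3264 = 25116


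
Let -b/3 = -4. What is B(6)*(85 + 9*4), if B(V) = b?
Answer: 1452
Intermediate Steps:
b = 12 (b = -3*(-4) = 12)
B(V) = 12
B(6)*(85 + 9*4) = 12*(85 + 9*4) = 12*(85 + 36) = 12*121 = 1452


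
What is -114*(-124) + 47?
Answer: 14183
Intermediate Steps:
-114*(-124) + 47 = 14136 + 47 = 14183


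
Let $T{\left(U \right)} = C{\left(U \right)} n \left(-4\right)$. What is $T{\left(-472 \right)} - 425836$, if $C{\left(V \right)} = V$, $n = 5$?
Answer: $-416396$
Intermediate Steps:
$T{\left(U \right)} = - 20 U$ ($T{\left(U \right)} = U 5 \left(-4\right) = 5 U \left(-4\right) = - 20 U$)
$T{\left(-472 \right)} - 425836 = \left(-20\right) \left(-472\right) - 425836 = 9440 - 425836 = -416396$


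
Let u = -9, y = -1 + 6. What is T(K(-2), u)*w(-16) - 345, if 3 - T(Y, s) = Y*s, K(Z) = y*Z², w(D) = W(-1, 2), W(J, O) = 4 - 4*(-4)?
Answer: 3315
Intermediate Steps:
y = 5
W(J, O) = 20 (W(J, O) = 4 + 16 = 20)
w(D) = 20
K(Z) = 5*Z²
T(Y, s) = 3 - Y*s
T(K(-2), u)*w(-16) - 345 = (3 - 1*5*(-2)²*(-9))*20 - 345 = (3 - 1*5*4*(-9))*20 - 345 = (3 - 1*20*(-9))*20 - 345 = (3 + 180)*20 - 345 = 183*20 - 345 = 3660 - 345 = 3315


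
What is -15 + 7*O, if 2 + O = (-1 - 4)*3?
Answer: -134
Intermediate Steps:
O = -17 (O = -2 + (-1 - 4)*3 = -2 - 5*3 = -2 - 15 = -17)
-15 + 7*O = -15 + 7*(-17) = -15 - 119 = -134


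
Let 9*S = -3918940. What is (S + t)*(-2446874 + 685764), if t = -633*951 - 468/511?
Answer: 8402436093069590/4599 ≈ 1.8270e+12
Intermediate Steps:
t = -307613781/511 (t = -601983 - 468*1/511 = -601983 - 468/511 = -307613781/511 ≈ -6.0198e+5)
S = -3918940/9 (S = (⅑)*(-3918940) = -3918940/9 ≈ -4.3544e+5)
(S + t)*(-2446874 + 685764) = (-3918940/9 - 307613781/511)*(-2446874 + 685764) = -4771102369/4599*(-1761110) = 8402436093069590/4599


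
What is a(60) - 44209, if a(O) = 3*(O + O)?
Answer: -43849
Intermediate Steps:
a(O) = 6*O (a(O) = 3*(2*O) = 6*O)
a(60) - 44209 = 6*60 - 44209 = 360 - 44209 = -43849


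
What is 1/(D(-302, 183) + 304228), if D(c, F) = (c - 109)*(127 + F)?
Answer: 1/176818 ≈ 5.6555e-6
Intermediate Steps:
D(c, F) = (-109 + c)*(127 + F)
1/(D(-302, 183) + 304228) = 1/((-13843 - 109*183 + 127*(-302) + 183*(-302)) + 304228) = 1/((-13843 - 19947 - 38354 - 55266) + 304228) = 1/(-127410 + 304228) = 1/176818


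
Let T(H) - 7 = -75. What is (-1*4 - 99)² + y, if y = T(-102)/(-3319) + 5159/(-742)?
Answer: 3729955831/351814 ≈ 10602.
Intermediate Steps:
T(H) = -68 (T(H) = 7 - 75 = -68)
y = -2438895/351814 (y = -68/(-3319) + 5159/(-742) = -68*(-1/3319) + 5159*(-1/742) = 68/3319 - 737/106 = -2438895/351814 ≈ -6.9323)
(-1*4 - 99)² + y = (-1*4 - 99)² - 2438895/351814 = (-4 - 99)² - 2438895/351814 = (-103)² - 2438895/351814 = 10609 - 2438895/351814 = 3729955831/351814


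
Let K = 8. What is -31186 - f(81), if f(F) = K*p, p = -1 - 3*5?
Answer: -31058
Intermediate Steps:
p = -16 (p = -1 - 15 = -16)
f(F) = -128 (f(F) = 8*(-16) = -128)
-31186 - f(81) = -31186 - 1*(-128) = -31186 + 128 = -31058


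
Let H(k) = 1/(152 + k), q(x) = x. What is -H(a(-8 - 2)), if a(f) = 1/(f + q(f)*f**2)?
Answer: -1010/153519 ≈ -0.0065790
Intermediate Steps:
a(f) = 1/(f + f**3) (a(f) = 1/(f + f*f**2) = 1/(f + f**3))
-H(a(-8 - 2)) = -1/(152 + 1/((-8 - 2) + (-8 - 2)**3)) = -1/(152 + 1/(-10 + (-10)**3)) = -1/(152 + 1/(-10 - 1000)) = -1/(152 + 1/(-1010)) = -1/(152 - 1/1010) = -1/153519/1010 = -1*1010/153519 = -1010/153519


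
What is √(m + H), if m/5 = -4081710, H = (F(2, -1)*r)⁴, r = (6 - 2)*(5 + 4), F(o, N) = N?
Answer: 17*I*√64806 ≈ 4327.7*I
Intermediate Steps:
r = 36 (r = 4*9 = 36)
H = 1679616 (H = (-1*36)⁴ = (-36)⁴ = 1679616)
m = -20408550 (m = 5*(-4081710) = -20408550)
√(m + H) = √(-20408550 + 1679616) = √(-18728934) = 17*I*√64806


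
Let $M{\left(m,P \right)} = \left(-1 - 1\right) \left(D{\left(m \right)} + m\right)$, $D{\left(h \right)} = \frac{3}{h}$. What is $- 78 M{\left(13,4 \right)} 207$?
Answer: $427248$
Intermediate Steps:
$M{\left(m,P \right)} = - \frac{6}{m} - 2 m$ ($M{\left(m,P \right)} = \left(-1 - 1\right) \left(\frac{3}{m} + m\right) = - 2 \left(m + \frac{3}{m}\right) = - \frac{6}{m} - 2 m$)
$- 78 M{\left(13,4 \right)} 207 = - 78 \left(- \frac{6}{13} - 26\right) 207 = \left(-78\right) \left(- \frac{344}{13}\right) 207 = 2064 \cdot 207 = 427248$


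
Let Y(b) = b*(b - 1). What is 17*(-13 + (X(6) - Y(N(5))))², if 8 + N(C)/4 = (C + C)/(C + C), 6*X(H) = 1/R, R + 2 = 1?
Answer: 416710817/36 ≈ 1.1575e+7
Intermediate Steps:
R = -1 (R = -2 + 1 = -1)
X(H) = -⅙ (X(H) = (⅙)/(-1) = (⅙)*(-1) = -⅙)
N(C) = -28 (N(C) = -32 + 4*((C + C)/(C + C)) = -32 + 4*((2*C)/((2*C))) = -32 + 4*((2*C)*(1/(2*C))) = -32 + 4*1 = -32 + 4 = -28)
Y(b) = b*(-1 + b)
17*(-13 + (X(6) - Y(N(5))))² = 17*(-13 + (-⅙ - (-28)*(-1 - 28)))² = 17*(-13 + (-⅙ - (-28)*(-29)))² = 17*(-13 + (-⅙ - 1*812))² = 17*(-13 + (-⅙ - 812))² = 17*(-13 - 4873/6)² = 17*(-4951/6)² = 17*(24512401/36) = 416710817/36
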